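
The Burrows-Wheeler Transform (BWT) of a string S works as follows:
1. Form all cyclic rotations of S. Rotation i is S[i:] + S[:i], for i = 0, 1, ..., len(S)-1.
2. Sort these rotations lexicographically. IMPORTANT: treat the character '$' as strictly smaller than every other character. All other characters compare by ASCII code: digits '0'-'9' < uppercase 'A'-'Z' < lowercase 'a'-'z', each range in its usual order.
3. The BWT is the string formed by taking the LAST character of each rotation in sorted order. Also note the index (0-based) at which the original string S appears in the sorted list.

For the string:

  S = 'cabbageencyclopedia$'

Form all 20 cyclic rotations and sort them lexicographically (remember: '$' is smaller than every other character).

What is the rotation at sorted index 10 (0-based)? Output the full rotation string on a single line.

Answer: edia$cabbageencyclop

Derivation:
All 20 rotations (rotation i = S[i:]+S[:i]):
  rot[0] = cabbageencyclopedia$
  rot[1] = abbageencyclopedia$c
  rot[2] = bbageencyclopedia$ca
  rot[3] = bageencyclopedia$cab
  rot[4] = ageencyclopedia$cabb
  rot[5] = geencyclopedia$cabba
  rot[6] = eencyclopedia$cabbag
  rot[7] = encyclopedia$cabbage
  rot[8] = ncyclopedia$cabbagee
  rot[9] = cyclopedia$cabbageen
  rot[10] = yclopedia$cabbageenc
  rot[11] = clopedia$cabbageency
  rot[12] = lopedia$cabbageencyc
  rot[13] = opedia$cabbageencycl
  rot[14] = pedia$cabbageencyclo
  rot[15] = edia$cabbageencyclop
  rot[16] = dia$cabbageencyclope
  rot[17] = ia$cabbageencycloped
  rot[18] = a$cabbageencyclopedi
  rot[19] = $cabbageencyclopedia
Sorted (with $ < everything):
  sorted[0] = $cabbageencyclopedia
  sorted[1] = a$cabbageencyclopedi
  sorted[2] = abbageencyclopedia$c
  sorted[3] = ageencyclopedia$cabb
  sorted[4] = bageencyclopedia$cab
  sorted[5] = bbageencyclopedia$ca
  sorted[6] = cabbageencyclopedia$
  sorted[7] = clopedia$cabbageency
  sorted[8] = cyclopedia$cabbageen
  sorted[9] = dia$cabbageencyclope
  sorted[10] = edia$cabbageencyclop
  sorted[11] = eencyclopedia$cabbag
  sorted[12] = encyclopedia$cabbage
  sorted[13] = geencyclopedia$cabba
  sorted[14] = ia$cabbageencycloped
  sorted[15] = lopedia$cabbageencyc
  sorted[16] = ncyclopedia$cabbagee
  sorted[17] = opedia$cabbageencycl
  sorted[18] = pedia$cabbageencyclo
  sorted[19] = yclopedia$cabbageenc
sorted[10] = edia$cabbageencyclop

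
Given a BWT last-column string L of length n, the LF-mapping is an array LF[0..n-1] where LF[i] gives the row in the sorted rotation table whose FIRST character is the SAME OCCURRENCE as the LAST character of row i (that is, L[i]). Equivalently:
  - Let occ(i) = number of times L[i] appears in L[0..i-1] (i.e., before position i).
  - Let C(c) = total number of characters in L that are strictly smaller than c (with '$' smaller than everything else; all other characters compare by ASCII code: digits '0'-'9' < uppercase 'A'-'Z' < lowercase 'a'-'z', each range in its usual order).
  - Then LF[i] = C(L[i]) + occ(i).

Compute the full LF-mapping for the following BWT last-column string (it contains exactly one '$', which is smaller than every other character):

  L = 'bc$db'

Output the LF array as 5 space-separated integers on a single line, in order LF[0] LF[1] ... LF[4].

Answer: 1 3 0 4 2

Derivation:
Char counts: '$':1, 'b':2, 'c':1, 'd':1
C (first-col start): C('$')=0, C('b')=1, C('c')=3, C('d')=4
L[0]='b': occ=0, LF[0]=C('b')+0=1+0=1
L[1]='c': occ=0, LF[1]=C('c')+0=3+0=3
L[2]='$': occ=0, LF[2]=C('$')+0=0+0=0
L[3]='d': occ=0, LF[3]=C('d')+0=4+0=4
L[4]='b': occ=1, LF[4]=C('b')+1=1+1=2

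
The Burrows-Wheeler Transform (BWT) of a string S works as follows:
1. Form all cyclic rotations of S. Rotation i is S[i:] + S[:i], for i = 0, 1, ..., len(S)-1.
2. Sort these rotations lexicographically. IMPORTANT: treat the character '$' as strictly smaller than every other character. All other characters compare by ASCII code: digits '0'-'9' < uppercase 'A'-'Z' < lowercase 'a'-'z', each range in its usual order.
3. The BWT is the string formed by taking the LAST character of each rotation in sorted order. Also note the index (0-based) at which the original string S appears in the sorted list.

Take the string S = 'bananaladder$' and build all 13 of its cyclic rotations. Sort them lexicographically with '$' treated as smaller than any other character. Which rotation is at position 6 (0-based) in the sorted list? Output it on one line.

All 13 rotations (rotation i = S[i:]+S[:i]):
  rot[0] = bananaladder$
  rot[1] = ananaladder$b
  rot[2] = nanaladder$ba
  rot[3] = analadder$ban
  rot[4] = naladder$bana
  rot[5] = aladder$banan
  rot[6] = ladder$banana
  rot[7] = adder$bananal
  rot[8] = dder$bananala
  rot[9] = der$bananalad
  rot[10] = er$bananaladd
  rot[11] = r$bananaladde
  rot[12] = $bananaladder
Sorted (with $ < everything):
  sorted[0] = $bananaladder
  sorted[1] = adder$bananal
  sorted[2] = aladder$banan
  sorted[3] = analadder$ban
  sorted[4] = ananaladder$b
  sorted[5] = bananaladder$
  sorted[6] = dder$bananala
  sorted[7] = der$bananalad
  sorted[8] = er$bananaladd
  sorted[9] = ladder$banana
  sorted[10] = naladder$bana
  sorted[11] = nanaladder$ba
  sorted[12] = r$bananaladde
sorted[6] = dder$bananala

Answer: dder$bananala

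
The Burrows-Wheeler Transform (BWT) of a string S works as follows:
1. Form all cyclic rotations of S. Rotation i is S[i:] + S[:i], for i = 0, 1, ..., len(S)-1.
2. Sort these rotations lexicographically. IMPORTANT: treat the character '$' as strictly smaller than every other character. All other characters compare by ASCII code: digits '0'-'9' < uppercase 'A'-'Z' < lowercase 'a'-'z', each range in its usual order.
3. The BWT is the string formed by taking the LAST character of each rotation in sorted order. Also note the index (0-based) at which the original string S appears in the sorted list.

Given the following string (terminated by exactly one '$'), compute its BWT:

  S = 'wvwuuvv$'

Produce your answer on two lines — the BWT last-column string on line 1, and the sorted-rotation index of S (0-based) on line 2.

Answer: vwuvuwv$
7

Derivation:
All 8 rotations (rotation i = S[i:]+S[:i]):
  rot[0] = wvwuuvv$
  rot[1] = vwuuvv$w
  rot[2] = wuuvv$wv
  rot[3] = uuvv$wvw
  rot[4] = uvv$wvwu
  rot[5] = vv$wvwuu
  rot[6] = v$wvwuuv
  rot[7] = $wvwuuvv
Sorted (with $ < everything):
  sorted[0] = $wvwuuvv  (last char: 'v')
  sorted[1] = uuvv$wvw  (last char: 'w')
  sorted[2] = uvv$wvwu  (last char: 'u')
  sorted[3] = v$wvwuuv  (last char: 'v')
  sorted[4] = vv$wvwuu  (last char: 'u')
  sorted[5] = vwuuvv$w  (last char: 'w')
  sorted[6] = wuuvv$wv  (last char: 'v')
  sorted[7] = wvwuuvv$  (last char: '$')
Last column: vwuvuwv$
Original string S is at sorted index 7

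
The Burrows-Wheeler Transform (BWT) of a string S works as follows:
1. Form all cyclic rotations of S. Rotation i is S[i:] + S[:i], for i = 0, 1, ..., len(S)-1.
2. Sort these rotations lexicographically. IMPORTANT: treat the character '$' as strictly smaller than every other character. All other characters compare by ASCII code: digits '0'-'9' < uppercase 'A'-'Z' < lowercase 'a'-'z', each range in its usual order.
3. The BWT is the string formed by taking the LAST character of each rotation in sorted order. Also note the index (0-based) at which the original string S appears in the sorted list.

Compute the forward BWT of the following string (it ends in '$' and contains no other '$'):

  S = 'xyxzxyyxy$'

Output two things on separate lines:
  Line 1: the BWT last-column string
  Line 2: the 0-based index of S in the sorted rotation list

All 10 rotations (rotation i = S[i:]+S[:i]):
  rot[0] = xyxzxyyxy$
  rot[1] = yxzxyyxy$x
  rot[2] = xzxyyxy$xy
  rot[3] = zxyyxy$xyx
  rot[4] = xyyxy$xyxz
  rot[5] = yyxy$xyxzx
  rot[6] = yxy$xyxzxy
  rot[7] = xy$xyxzxyy
  rot[8] = y$xyxzxyyx
  rot[9] = $xyxzxyyxy
Sorted (with $ < everything):
  sorted[0] = $xyxzxyyxy  (last char: 'y')
  sorted[1] = xy$xyxzxyy  (last char: 'y')
  sorted[2] = xyxzxyyxy$  (last char: '$')
  sorted[3] = xyyxy$xyxz  (last char: 'z')
  sorted[4] = xzxyyxy$xy  (last char: 'y')
  sorted[5] = y$xyxzxyyx  (last char: 'x')
  sorted[6] = yxy$xyxzxy  (last char: 'y')
  sorted[7] = yxzxyyxy$x  (last char: 'x')
  sorted[8] = yyxy$xyxzx  (last char: 'x')
  sorted[9] = zxyyxy$xyx  (last char: 'x')
Last column: yy$zyxyxxx
Original string S is at sorted index 2

Answer: yy$zyxyxxx
2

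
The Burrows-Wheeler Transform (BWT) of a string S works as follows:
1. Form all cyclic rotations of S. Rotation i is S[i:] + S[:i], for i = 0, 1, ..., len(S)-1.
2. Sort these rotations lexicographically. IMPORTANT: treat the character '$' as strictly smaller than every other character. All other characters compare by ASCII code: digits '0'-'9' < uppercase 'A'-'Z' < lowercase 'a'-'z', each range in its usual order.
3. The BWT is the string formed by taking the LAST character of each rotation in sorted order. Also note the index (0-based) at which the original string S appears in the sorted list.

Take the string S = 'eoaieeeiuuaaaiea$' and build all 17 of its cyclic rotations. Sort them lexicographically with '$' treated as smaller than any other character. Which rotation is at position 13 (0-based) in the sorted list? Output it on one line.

All 17 rotations (rotation i = S[i:]+S[:i]):
  rot[0] = eoaieeeiuuaaaiea$
  rot[1] = oaieeeiuuaaaiea$e
  rot[2] = aieeeiuuaaaiea$eo
  rot[3] = ieeeiuuaaaiea$eoa
  rot[4] = eeeiuuaaaiea$eoai
  rot[5] = eeiuuaaaiea$eoaie
  rot[6] = eiuuaaaiea$eoaiee
  rot[7] = iuuaaaiea$eoaieee
  rot[8] = uuaaaiea$eoaieeei
  rot[9] = uaaaiea$eoaieeeiu
  rot[10] = aaaiea$eoaieeeiuu
  rot[11] = aaiea$eoaieeeiuua
  rot[12] = aiea$eoaieeeiuuaa
  rot[13] = iea$eoaieeeiuuaaa
  rot[14] = ea$eoaieeeiuuaaai
  rot[15] = a$eoaieeeiuuaaaie
  rot[16] = $eoaieeeiuuaaaiea
Sorted (with $ < everything):
  sorted[0] = $eoaieeeiuuaaaiea
  sorted[1] = a$eoaieeeiuuaaaie
  sorted[2] = aaaiea$eoaieeeiuu
  sorted[3] = aaiea$eoaieeeiuua
  sorted[4] = aiea$eoaieeeiuuaa
  sorted[5] = aieeeiuuaaaiea$eo
  sorted[6] = ea$eoaieeeiuuaaai
  sorted[7] = eeeiuuaaaiea$eoai
  sorted[8] = eeiuuaaaiea$eoaie
  sorted[9] = eiuuaaaiea$eoaiee
  sorted[10] = eoaieeeiuuaaaiea$
  sorted[11] = iea$eoaieeeiuuaaa
  sorted[12] = ieeeiuuaaaiea$eoa
  sorted[13] = iuuaaaiea$eoaieee
  sorted[14] = oaieeeiuuaaaiea$e
  sorted[15] = uaaaiea$eoaieeeiu
  sorted[16] = uuaaaiea$eoaieeei
sorted[13] = iuuaaaiea$eoaieee

Answer: iuuaaaiea$eoaieee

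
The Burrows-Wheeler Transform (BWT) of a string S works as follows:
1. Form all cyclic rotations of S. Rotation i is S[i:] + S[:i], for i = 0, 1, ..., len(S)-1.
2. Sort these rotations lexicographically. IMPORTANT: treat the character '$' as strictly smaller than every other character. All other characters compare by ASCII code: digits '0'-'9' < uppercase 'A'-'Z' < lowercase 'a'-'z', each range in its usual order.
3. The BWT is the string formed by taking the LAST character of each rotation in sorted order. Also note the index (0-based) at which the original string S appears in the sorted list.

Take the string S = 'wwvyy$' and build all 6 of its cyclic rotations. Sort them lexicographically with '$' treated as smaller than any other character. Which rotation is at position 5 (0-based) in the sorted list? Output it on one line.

All 6 rotations (rotation i = S[i:]+S[:i]):
  rot[0] = wwvyy$
  rot[1] = wvyy$w
  rot[2] = vyy$ww
  rot[3] = yy$wwv
  rot[4] = y$wwvy
  rot[5] = $wwvyy
Sorted (with $ < everything):
  sorted[0] = $wwvyy
  sorted[1] = vyy$ww
  sorted[2] = wvyy$w
  sorted[3] = wwvyy$
  sorted[4] = y$wwvy
  sorted[5] = yy$wwv
sorted[5] = yy$wwv

Answer: yy$wwv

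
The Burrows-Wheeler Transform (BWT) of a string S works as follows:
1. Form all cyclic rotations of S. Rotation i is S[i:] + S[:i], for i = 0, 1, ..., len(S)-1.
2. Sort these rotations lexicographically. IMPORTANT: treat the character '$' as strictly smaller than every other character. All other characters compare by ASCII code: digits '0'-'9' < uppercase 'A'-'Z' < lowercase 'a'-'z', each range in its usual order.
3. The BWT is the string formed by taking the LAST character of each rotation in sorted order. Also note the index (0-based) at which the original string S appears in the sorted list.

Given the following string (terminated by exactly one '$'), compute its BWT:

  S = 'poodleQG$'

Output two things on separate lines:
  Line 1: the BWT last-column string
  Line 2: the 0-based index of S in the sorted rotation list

All 9 rotations (rotation i = S[i:]+S[:i]):
  rot[0] = poodleQG$
  rot[1] = oodleQG$p
  rot[2] = odleQG$po
  rot[3] = dleQG$poo
  rot[4] = leQG$pood
  rot[5] = eQG$poodl
  rot[6] = QG$poodle
  rot[7] = G$poodleQ
  rot[8] = $poodleQG
Sorted (with $ < everything):
  sorted[0] = $poodleQG  (last char: 'G')
  sorted[1] = G$poodleQ  (last char: 'Q')
  sorted[2] = QG$poodle  (last char: 'e')
  sorted[3] = dleQG$poo  (last char: 'o')
  sorted[4] = eQG$poodl  (last char: 'l')
  sorted[5] = leQG$pood  (last char: 'd')
  sorted[6] = odleQG$po  (last char: 'o')
  sorted[7] = oodleQG$p  (last char: 'p')
  sorted[8] = poodleQG$  (last char: '$')
Last column: GQeoldop$
Original string S is at sorted index 8

Answer: GQeoldop$
8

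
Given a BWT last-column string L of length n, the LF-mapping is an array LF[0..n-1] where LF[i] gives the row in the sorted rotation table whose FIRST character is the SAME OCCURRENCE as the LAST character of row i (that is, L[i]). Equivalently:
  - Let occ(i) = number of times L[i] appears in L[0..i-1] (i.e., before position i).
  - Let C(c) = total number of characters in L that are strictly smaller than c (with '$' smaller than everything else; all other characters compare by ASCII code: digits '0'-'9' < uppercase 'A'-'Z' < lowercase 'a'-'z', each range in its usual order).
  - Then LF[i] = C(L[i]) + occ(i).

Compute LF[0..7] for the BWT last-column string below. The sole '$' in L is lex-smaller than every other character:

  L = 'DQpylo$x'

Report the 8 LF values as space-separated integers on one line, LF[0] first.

Char counts: '$':1, 'D':1, 'Q':1, 'l':1, 'o':1, 'p':1, 'x':1, 'y':1
C (first-col start): C('$')=0, C('D')=1, C('Q')=2, C('l')=3, C('o')=4, C('p')=5, C('x')=6, C('y')=7
L[0]='D': occ=0, LF[0]=C('D')+0=1+0=1
L[1]='Q': occ=0, LF[1]=C('Q')+0=2+0=2
L[2]='p': occ=0, LF[2]=C('p')+0=5+0=5
L[3]='y': occ=0, LF[3]=C('y')+0=7+0=7
L[4]='l': occ=0, LF[4]=C('l')+0=3+0=3
L[5]='o': occ=0, LF[5]=C('o')+0=4+0=4
L[6]='$': occ=0, LF[6]=C('$')+0=0+0=0
L[7]='x': occ=0, LF[7]=C('x')+0=6+0=6

Answer: 1 2 5 7 3 4 0 6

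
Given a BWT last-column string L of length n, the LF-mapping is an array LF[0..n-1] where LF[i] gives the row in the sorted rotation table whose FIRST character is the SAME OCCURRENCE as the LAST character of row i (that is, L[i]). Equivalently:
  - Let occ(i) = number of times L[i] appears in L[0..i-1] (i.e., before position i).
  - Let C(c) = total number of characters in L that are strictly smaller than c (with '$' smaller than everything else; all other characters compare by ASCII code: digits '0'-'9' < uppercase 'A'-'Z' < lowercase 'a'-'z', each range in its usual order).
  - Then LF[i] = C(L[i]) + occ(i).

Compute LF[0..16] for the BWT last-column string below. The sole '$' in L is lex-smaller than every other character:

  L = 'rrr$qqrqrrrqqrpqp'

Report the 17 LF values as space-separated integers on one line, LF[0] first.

Char counts: '$':1, 'p':2, 'q':6, 'r':8
C (first-col start): C('$')=0, C('p')=1, C('q')=3, C('r')=9
L[0]='r': occ=0, LF[0]=C('r')+0=9+0=9
L[1]='r': occ=1, LF[1]=C('r')+1=9+1=10
L[2]='r': occ=2, LF[2]=C('r')+2=9+2=11
L[3]='$': occ=0, LF[3]=C('$')+0=0+0=0
L[4]='q': occ=0, LF[4]=C('q')+0=3+0=3
L[5]='q': occ=1, LF[5]=C('q')+1=3+1=4
L[6]='r': occ=3, LF[6]=C('r')+3=9+3=12
L[7]='q': occ=2, LF[7]=C('q')+2=3+2=5
L[8]='r': occ=4, LF[8]=C('r')+4=9+4=13
L[9]='r': occ=5, LF[9]=C('r')+5=9+5=14
L[10]='r': occ=6, LF[10]=C('r')+6=9+6=15
L[11]='q': occ=3, LF[11]=C('q')+3=3+3=6
L[12]='q': occ=4, LF[12]=C('q')+4=3+4=7
L[13]='r': occ=7, LF[13]=C('r')+7=9+7=16
L[14]='p': occ=0, LF[14]=C('p')+0=1+0=1
L[15]='q': occ=5, LF[15]=C('q')+5=3+5=8
L[16]='p': occ=1, LF[16]=C('p')+1=1+1=2

Answer: 9 10 11 0 3 4 12 5 13 14 15 6 7 16 1 8 2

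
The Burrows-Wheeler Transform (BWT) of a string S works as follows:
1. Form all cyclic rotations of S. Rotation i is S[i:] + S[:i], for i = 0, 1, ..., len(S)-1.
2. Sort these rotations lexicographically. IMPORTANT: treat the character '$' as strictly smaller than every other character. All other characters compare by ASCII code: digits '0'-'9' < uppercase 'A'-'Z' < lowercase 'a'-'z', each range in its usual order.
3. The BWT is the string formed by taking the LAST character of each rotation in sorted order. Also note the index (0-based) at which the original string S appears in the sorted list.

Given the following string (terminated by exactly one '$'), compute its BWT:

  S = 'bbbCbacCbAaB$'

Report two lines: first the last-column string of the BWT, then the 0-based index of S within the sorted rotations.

Answer: BbacbAbCbCb$a
11

Derivation:
All 13 rotations (rotation i = S[i:]+S[:i]):
  rot[0] = bbbCbacCbAaB$
  rot[1] = bbCbacCbAaB$b
  rot[2] = bCbacCbAaB$bb
  rot[3] = CbacCbAaB$bbb
  rot[4] = bacCbAaB$bbbC
  rot[5] = acCbAaB$bbbCb
  rot[6] = cCbAaB$bbbCba
  rot[7] = CbAaB$bbbCbac
  rot[8] = bAaB$bbbCbacC
  rot[9] = AaB$bbbCbacCb
  rot[10] = aB$bbbCbacCbA
  rot[11] = B$bbbCbacCbAa
  rot[12] = $bbbCbacCbAaB
Sorted (with $ < everything):
  sorted[0] = $bbbCbacCbAaB  (last char: 'B')
  sorted[1] = AaB$bbbCbacCb  (last char: 'b')
  sorted[2] = B$bbbCbacCbAa  (last char: 'a')
  sorted[3] = CbAaB$bbbCbac  (last char: 'c')
  sorted[4] = CbacCbAaB$bbb  (last char: 'b')
  sorted[5] = aB$bbbCbacCbA  (last char: 'A')
  sorted[6] = acCbAaB$bbbCb  (last char: 'b')
  sorted[7] = bAaB$bbbCbacC  (last char: 'C')
  sorted[8] = bCbacCbAaB$bb  (last char: 'b')
  sorted[9] = bacCbAaB$bbbC  (last char: 'C')
  sorted[10] = bbCbacCbAaB$b  (last char: 'b')
  sorted[11] = bbbCbacCbAaB$  (last char: '$')
  sorted[12] = cCbAaB$bbbCba  (last char: 'a')
Last column: BbacbAbCbCb$a
Original string S is at sorted index 11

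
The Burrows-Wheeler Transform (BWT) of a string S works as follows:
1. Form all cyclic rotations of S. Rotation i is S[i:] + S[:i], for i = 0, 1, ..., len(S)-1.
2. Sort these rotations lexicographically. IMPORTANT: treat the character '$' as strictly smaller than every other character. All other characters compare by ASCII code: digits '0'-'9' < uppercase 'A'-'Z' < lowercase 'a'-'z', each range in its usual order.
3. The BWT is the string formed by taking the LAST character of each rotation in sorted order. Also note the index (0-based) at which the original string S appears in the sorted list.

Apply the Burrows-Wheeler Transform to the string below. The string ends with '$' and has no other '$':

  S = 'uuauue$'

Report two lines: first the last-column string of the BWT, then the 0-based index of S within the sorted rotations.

All 7 rotations (rotation i = S[i:]+S[:i]):
  rot[0] = uuauue$
  rot[1] = uauue$u
  rot[2] = auue$uu
  rot[3] = uue$uua
  rot[4] = ue$uuau
  rot[5] = e$uuauu
  rot[6] = $uuauue
Sorted (with $ < everything):
  sorted[0] = $uuauue  (last char: 'e')
  sorted[1] = auue$uu  (last char: 'u')
  sorted[2] = e$uuauu  (last char: 'u')
  sorted[3] = uauue$u  (last char: 'u')
  sorted[4] = ue$uuau  (last char: 'u')
  sorted[5] = uuauue$  (last char: '$')
  sorted[6] = uue$uua  (last char: 'a')
Last column: euuuu$a
Original string S is at sorted index 5

Answer: euuuu$a
5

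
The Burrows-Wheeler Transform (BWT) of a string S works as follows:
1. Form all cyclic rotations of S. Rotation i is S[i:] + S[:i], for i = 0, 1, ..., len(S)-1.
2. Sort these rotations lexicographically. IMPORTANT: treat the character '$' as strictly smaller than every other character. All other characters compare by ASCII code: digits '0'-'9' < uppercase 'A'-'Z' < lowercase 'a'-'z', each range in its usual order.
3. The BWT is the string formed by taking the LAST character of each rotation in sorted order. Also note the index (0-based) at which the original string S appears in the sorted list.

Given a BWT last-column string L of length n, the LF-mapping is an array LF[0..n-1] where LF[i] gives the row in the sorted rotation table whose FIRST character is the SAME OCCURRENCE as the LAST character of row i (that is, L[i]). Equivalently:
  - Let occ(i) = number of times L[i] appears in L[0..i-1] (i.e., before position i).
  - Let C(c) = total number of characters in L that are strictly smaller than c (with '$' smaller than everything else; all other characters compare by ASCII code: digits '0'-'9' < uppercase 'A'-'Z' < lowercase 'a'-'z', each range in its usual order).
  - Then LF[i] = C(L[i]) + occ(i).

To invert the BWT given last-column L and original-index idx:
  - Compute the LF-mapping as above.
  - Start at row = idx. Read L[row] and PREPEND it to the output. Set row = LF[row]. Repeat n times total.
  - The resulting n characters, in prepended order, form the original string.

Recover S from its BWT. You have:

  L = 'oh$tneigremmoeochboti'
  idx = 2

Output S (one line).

LF mapping: 14 7 0 19 13 3 9 6 18 4 11 12 15 5 16 2 8 1 17 20 10
Walk LF starting at row 2, prepending L[row]:
  step 1: row=2, L[2]='$', prepend. Next row=LF[2]=0
  step 2: row=0, L[0]='o', prepend. Next row=LF[0]=14
  step 3: row=14, L[14]='o', prepend. Next row=LF[14]=16
  step 4: row=16, L[16]='h', prepend. Next row=LF[16]=8
  step 5: row=8, L[8]='r', prepend. Next row=LF[8]=18
  step 6: row=18, L[18]='o', prepend. Next row=LF[18]=17
  step 7: row=17, L[17]='b', prepend. Next row=LF[17]=1
  step 8: row=1, L[1]='h', prepend. Next row=LF[1]=7
  step 9: row=7, L[7]='g', prepend. Next row=LF[7]=6
  step 10: row=6, L[6]='i', prepend. Next row=LF[6]=9
  step 11: row=9, L[9]='e', prepend. Next row=LF[9]=4
  step 12: row=4, L[4]='n', prepend. Next row=LF[4]=13
  step 13: row=13, L[13]='e', prepend. Next row=LF[13]=5
  step 14: row=5, L[5]='e', prepend. Next row=LF[5]=3
  step 15: row=3, L[3]='t', prepend. Next row=LF[3]=19
  step 16: row=19, L[19]='t', prepend. Next row=LF[19]=20
  step 17: row=20, L[20]='i', prepend. Next row=LF[20]=10
  step 18: row=10, L[10]='m', prepend. Next row=LF[10]=11
  step 19: row=11, L[11]='m', prepend. Next row=LF[11]=12
  step 20: row=12, L[12]='o', prepend. Next row=LF[12]=15
  step 21: row=15, L[15]='c', prepend. Next row=LF[15]=2
Reversed output: committeeneighborhoo$

Answer: committeeneighborhoo$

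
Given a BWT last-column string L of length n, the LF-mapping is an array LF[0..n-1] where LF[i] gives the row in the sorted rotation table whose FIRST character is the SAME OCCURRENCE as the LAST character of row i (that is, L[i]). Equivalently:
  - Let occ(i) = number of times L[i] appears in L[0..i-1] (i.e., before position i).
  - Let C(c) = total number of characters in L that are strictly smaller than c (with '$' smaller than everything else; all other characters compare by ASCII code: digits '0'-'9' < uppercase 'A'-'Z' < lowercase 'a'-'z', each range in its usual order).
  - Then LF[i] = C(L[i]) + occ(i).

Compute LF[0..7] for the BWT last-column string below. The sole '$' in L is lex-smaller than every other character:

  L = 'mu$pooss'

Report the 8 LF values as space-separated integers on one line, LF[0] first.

Answer: 1 7 0 4 2 3 5 6

Derivation:
Char counts: '$':1, 'm':1, 'o':2, 'p':1, 's':2, 'u':1
C (first-col start): C('$')=0, C('m')=1, C('o')=2, C('p')=4, C('s')=5, C('u')=7
L[0]='m': occ=0, LF[0]=C('m')+0=1+0=1
L[1]='u': occ=0, LF[1]=C('u')+0=7+0=7
L[2]='$': occ=0, LF[2]=C('$')+0=0+0=0
L[3]='p': occ=0, LF[3]=C('p')+0=4+0=4
L[4]='o': occ=0, LF[4]=C('o')+0=2+0=2
L[5]='o': occ=1, LF[5]=C('o')+1=2+1=3
L[6]='s': occ=0, LF[6]=C('s')+0=5+0=5
L[7]='s': occ=1, LF[7]=C('s')+1=5+1=6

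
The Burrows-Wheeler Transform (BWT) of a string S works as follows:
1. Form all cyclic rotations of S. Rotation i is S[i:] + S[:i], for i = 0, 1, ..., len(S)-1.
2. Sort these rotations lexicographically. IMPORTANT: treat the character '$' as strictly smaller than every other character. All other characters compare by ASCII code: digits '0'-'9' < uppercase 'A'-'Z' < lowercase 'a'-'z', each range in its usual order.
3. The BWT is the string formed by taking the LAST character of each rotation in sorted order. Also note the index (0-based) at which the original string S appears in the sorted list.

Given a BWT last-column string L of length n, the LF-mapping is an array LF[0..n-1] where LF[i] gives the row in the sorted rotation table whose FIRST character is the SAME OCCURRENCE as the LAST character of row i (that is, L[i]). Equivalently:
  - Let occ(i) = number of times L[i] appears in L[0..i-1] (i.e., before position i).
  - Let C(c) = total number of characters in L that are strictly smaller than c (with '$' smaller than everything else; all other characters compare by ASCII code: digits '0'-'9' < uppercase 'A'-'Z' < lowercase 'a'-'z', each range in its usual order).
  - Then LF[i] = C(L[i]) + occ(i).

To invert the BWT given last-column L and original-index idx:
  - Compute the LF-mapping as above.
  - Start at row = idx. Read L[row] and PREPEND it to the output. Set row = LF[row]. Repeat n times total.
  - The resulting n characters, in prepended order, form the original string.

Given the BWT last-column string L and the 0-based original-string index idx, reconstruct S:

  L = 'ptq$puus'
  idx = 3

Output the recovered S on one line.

LF mapping: 1 5 3 0 2 6 7 4
Walk LF starting at row 3, prepending L[row]:
  step 1: row=3, L[3]='$', prepend. Next row=LF[3]=0
  step 2: row=0, L[0]='p', prepend. Next row=LF[0]=1
  step 3: row=1, L[1]='t', prepend. Next row=LF[1]=5
  step 4: row=5, L[5]='u', prepend. Next row=LF[5]=6
  step 5: row=6, L[6]='u', prepend. Next row=LF[6]=7
  step 6: row=7, L[7]='s', prepend. Next row=LF[7]=4
  step 7: row=4, L[4]='p', prepend. Next row=LF[4]=2
  step 8: row=2, L[2]='q', prepend. Next row=LF[2]=3
Reversed output: qpsuutp$

Answer: qpsuutp$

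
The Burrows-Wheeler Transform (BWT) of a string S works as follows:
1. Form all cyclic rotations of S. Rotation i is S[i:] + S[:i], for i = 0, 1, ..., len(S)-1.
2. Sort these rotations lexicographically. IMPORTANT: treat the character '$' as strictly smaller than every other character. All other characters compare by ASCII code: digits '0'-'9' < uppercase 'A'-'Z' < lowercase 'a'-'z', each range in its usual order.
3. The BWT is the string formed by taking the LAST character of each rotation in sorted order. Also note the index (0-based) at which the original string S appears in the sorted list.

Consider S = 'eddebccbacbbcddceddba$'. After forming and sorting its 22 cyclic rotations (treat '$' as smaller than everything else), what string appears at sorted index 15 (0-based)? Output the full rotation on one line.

Answer: ddba$eddebccbacbbcddce

Derivation:
All 22 rotations (rotation i = S[i:]+S[:i]):
  rot[0] = eddebccbacbbcddceddba$
  rot[1] = ddebccbacbbcddceddba$e
  rot[2] = debccbacbbcddceddba$ed
  rot[3] = ebccbacbbcddceddba$edd
  rot[4] = bccbacbbcddceddba$edde
  rot[5] = ccbacbbcddceddba$eddeb
  rot[6] = cbacbbcddceddba$eddebc
  rot[7] = bacbbcddceddba$eddebcc
  rot[8] = acbbcddceddba$eddebccb
  rot[9] = cbbcddceddba$eddebccba
  rot[10] = bbcddceddba$eddebccbac
  rot[11] = bcddceddba$eddebccbacb
  rot[12] = cddceddba$eddebccbacbb
  rot[13] = ddceddba$eddebccbacbbc
  rot[14] = dceddba$eddebccbacbbcd
  rot[15] = ceddba$eddebccbacbbcdd
  rot[16] = eddba$eddebccbacbbcddc
  rot[17] = ddba$eddebccbacbbcddce
  rot[18] = dba$eddebccbacbbcddced
  rot[19] = ba$eddebccbacbbcddcedd
  rot[20] = a$eddebccbacbbcddceddb
  rot[21] = $eddebccbacbbcddceddba
Sorted (with $ < everything):
  sorted[0] = $eddebccbacbbcddceddba
  sorted[1] = a$eddebccbacbbcddceddb
  sorted[2] = acbbcddceddba$eddebccb
  sorted[3] = ba$eddebccbacbbcddcedd
  sorted[4] = bacbbcddceddba$eddebcc
  sorted[5] = bbcddceddba$eddebccbac
  sorted[6] = bccbacbbcddceddba$edde
  sorted[7] = bcddceddba$eddebccbacb
  sorted[8] = cbacbbcddceddba$eddebc
  sorted[9] = cbbcddceddba$eddebccba
  sorted[10] = ccbacbbcddceddba$eddeb
  sorted[11] = cddceddba$eddebccbacbb
  sorted[12] = ceddba$eddebccbacbbcdd
  sorted[13] = dba$eddebccbacbbcddced
  sorted[14] = dceddba$eddebccbacbbcd
  sorted[15] = ddba$eddebccbacbbcddce
  sorted[16] = ddceddba$eddebccbacbbc
  sorted[17] = ddebccbacbbcddceddba$e
  sorted[18] = debccbacbbcddceddba$ed
  sorted[19] = ebccbacbbcddceddba$edd
  sorted[20] = eddba$eddebccbacbbcddc
  sorted[21] = eddebccbacbbcddceddba$
sorted[15] = ddba$eddebccbacbbcddce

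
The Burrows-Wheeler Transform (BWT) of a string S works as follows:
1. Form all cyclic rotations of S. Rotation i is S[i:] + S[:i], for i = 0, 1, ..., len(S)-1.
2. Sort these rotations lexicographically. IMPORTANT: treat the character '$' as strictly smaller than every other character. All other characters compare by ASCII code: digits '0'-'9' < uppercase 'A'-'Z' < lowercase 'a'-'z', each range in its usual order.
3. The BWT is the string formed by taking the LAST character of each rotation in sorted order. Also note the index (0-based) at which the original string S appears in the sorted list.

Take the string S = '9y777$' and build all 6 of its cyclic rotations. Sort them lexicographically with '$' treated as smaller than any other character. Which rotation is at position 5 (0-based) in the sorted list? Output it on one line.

All 6 rotations (rotation i = S[i:]+S[:i]):
  rot[0] = 9y777$
  rot[1] = y777$9
  rot[2] = 777$9y
  rot[3] = 77$9y7
  rot[4] = 7$9y77
  rot[5] = $9y777
Sorted (with $ < everything):
  sorted[0] = $9y777
  sorted[1] = 7$9y77
  sorted[2] = 77$9y7
  sorted[3] = 777$9y
  sorted[4] = 9y777$
  sorted[5] = y777$9
sorted[5] = y777$9

Answer: y777$9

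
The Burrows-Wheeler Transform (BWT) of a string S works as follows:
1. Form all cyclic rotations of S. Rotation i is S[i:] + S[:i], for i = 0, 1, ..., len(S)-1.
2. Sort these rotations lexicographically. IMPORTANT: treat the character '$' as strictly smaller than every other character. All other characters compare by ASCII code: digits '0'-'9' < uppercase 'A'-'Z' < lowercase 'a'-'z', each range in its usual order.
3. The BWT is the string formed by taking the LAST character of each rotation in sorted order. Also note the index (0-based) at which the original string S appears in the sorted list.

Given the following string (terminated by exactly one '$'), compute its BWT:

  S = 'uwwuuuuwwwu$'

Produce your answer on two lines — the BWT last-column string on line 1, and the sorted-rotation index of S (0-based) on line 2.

Answer: uwwuu$uwwwuu
5

Derivation:
All 12 rotations (rotation i = S[i:]+S[:i]):
  rot[0] = uwwuuuuwwwu$
  rot[1] = wwuuuuwwwu$u
  rot[2] = wuuuuwwwu$uw
  rot[3] = uuuuwwwu$uww
  rot[4] = uuuwwwu$uwwu
  rot[5] = uuwwwu$uwwuu
  rot[6] = uwwwu$uwwuuu
  rot[7] = wwwu$uwwuuuu
  rot[8] = wwu$uwwuuuuw
  rot[9] = wu$uwwuuuuww
  rot[10] = u$uwwuuuuwww
  rot[11] = $uwwuuuuwwwu
Sorted (with $ < everything):
  sorted[0] = $uwwuuuuwwwu  (last char: 'u')
  sorted[1] = u$uwwuuuuwww  (last char: 'w')
  sorted[2] = uuuuwwwu$uww  (last char: 'w')
  sorted[3] = uuuwwwu$uwwu  (last char: 'u')
  sorted[4] = uuwwwu$uwwuu  (last char: 'u')
  sorted[5] = uwwuuuuwwwu$  (last char: '$')
  sorted[6] = uwwwu$uwwuuu  (last char: 'u')
  sorted[7] = wu$uwwuuuuww  (last char: 'w')
  sorted[8] = wuuuuwwwu$uw  (last char: 'w')
  sorted[9] = wwu$uwwuuuuw  (last char: 'w')
  sorted[10] = wwuuuuwwwu$u  (last char: 'u')
  sorted[11] = wwwu$uwwuuuu  (last char: 'u')
Last column: uwwuu$uwwwuu
Original string S is at sorted index 5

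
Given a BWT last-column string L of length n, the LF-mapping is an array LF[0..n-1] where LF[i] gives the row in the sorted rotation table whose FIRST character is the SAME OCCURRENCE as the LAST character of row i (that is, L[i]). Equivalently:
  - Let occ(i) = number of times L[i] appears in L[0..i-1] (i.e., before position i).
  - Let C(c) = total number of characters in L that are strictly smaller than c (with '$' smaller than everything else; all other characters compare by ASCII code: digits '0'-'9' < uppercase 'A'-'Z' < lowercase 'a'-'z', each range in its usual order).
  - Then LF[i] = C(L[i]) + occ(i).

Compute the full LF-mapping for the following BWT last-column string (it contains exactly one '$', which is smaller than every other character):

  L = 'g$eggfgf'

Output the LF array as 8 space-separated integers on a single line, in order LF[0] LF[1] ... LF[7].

Char counts: '$':1, 'e':1, 'f':2, 'g':4
C (first-col start): C('$')=0, C('e')=1, C('f')=2, C('g')=4
L[0]='g': occ=0, LF[0]=C('g')+0=4+0=4
L[1]='$': occ=0, LF[1]=C('$')+0=0+0=0
L[2]='e': occ=0, LF[2]=C('e')+0=1+0=1
L[3]='g': occ=1, LF[3]=C('g')+1=4+1=5
L[4]='g': occ=2, LF[4]=C('g')+2=4+2=6
L[5]='f': occ=0, LF[5]=C('f')+0=2+0=2
L[6]='g': occ=3, LF[6]=C('g')+3=4+3=7
L[7]='f': occ=1, LF[7]=C('f')+1=2+1=3

Answer: 4 0 1 5 6 2 7 3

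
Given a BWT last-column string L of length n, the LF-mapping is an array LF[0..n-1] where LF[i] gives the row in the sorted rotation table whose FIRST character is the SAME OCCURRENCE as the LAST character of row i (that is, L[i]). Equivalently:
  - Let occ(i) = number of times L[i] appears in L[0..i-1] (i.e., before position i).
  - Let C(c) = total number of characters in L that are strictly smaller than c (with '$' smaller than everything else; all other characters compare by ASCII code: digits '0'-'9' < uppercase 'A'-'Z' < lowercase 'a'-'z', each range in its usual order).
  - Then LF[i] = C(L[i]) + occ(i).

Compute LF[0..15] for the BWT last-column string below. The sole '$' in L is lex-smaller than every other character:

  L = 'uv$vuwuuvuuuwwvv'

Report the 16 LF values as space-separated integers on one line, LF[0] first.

Char counts: '$':1, 'u':7, 'v':5, 'w':3
C (first-col start): C('$')=0, C('u')=1, C('v')=8, C('w')=13
L[0]='u': occ=0, LF[0]=C('u')+0=1+0=1
L[1]='v': occ=0, LF[1]=C('v')+0=8+0=8
L[2]='$': occ=0, LF[2]=C('$')+0=0+0=0
L[3]='v': occ=1, LF[3]=C('v')+1=8+1=9
L[4]='u': occ=1, LF[4]=C('u')+1=1+1=2
L[5]='w': occ=0, LF[5]=C('w')+0=13+0=13
L[6]='u': occ=2, LF[6]=C('u')+2=1+2=3
L[7]='u': occ=3, LF[7]=C('u')+3=1+3=4
L[8]='v': occ=2, LF[8]=C('v')+2=8+2=10
L[9]='u': occ=4, LF[9]=C('u')+4=1+4=5
L[10]='u': occ=5, LF[10]=C('u')+5=1+5=6
L[11]='u': occ=6, LF[11]=C('u')+6=1+6=7
L[12]='w': occ=1, LF[12]=C('w')+1=13+1=14
L[13]='w': occ=2, LF[13]=C('w')+2=13+2=15
L[14]='v': occ=3, LF[14]=C('v')+3=8+3=11
L[15]='v': occ=4, LF[15]=C('v')+4=8+4=12

Answer: 1 8 0 9 2 13 3 4 10 5 6 7 14 15 11 12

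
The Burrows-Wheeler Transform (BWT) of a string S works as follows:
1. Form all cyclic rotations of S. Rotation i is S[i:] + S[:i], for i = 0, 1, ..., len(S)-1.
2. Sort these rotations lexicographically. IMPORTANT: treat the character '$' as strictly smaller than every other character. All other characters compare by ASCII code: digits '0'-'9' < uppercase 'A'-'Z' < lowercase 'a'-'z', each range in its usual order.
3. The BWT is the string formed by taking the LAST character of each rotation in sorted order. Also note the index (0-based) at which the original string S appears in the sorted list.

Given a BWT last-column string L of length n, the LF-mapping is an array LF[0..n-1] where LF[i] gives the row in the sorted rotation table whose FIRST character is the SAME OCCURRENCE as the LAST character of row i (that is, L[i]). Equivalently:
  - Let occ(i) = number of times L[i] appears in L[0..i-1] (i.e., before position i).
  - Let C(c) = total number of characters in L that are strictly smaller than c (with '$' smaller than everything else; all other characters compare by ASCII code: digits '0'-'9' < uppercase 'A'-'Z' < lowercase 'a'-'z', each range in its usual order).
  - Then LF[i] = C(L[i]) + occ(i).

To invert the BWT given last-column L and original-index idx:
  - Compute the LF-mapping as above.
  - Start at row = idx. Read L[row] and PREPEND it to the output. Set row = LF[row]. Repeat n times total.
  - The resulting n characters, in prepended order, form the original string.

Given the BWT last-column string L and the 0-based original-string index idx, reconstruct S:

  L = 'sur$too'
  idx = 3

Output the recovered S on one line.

Answer: rouots$

Derivation:
LF mapping: 4 6 3 0 5 1 2
Walk LF starting at row 3, prepending L[row]:
  step 1: row=3, L[3]='$', prepend. Next row=LF[3]=0
  step 2: row=0, L[0]='s', prepend. Next row=LF[0]=4
  step 3: row=4, L[4]='t', prepend. Next row=LF[4]=5
  step 4: row=5, L[5]='o', prepend. Next row=LF[5]=1
  step 5: row=1, L[1]='u', prepend. Next row=LF[1]=6
  step 6: row=6, L[6]='o', prepend. Next row=LF[6]=2
  step 7: row=2, L[2]='r', prepend. Next row=LF[2]=3
Reversed output: rouots$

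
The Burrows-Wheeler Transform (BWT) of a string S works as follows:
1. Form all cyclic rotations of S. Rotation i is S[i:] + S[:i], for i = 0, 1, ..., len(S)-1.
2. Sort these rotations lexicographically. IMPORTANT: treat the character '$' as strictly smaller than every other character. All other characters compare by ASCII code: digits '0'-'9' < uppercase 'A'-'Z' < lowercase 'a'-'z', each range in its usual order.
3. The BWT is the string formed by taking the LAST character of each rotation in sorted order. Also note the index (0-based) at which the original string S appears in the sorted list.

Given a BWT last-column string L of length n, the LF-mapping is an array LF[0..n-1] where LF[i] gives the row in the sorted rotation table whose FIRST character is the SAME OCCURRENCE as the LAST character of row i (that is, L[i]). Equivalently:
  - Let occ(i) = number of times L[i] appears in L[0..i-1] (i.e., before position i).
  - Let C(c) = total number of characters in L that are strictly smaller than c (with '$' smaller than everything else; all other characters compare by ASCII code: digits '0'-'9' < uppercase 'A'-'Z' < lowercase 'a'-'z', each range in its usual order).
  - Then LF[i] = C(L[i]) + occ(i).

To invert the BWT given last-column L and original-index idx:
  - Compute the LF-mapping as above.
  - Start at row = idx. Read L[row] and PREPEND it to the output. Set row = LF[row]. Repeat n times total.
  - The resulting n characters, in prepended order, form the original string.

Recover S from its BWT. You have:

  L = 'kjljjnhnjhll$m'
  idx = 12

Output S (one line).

LF mapping: 7 3 8 4 5 12 1 13 6 2 9 10 0 11
Walk LF starting at row 12, prepending L[row]:
  step 1: row=12, L[12]='$', prepend. Next row=LF[12]=0
  step 2: row=0, L[0]='k', prepend. Next row=LF[0]=7
  step 3: row=7, L[7]='n', prepend. Next row=LF[7]=13
  step 4: row=13, L[13]='m', prepend. Next row=LF[13]=11
  step 5: row=11, L[11]='l', prepend. Next row=LF[11]=10
  step 6: row=10, L[10]='l', prepend. Next row=LF[10]=9
  step 7: row=9, L[9]='h', prepend. Next row=LF[9]=2
  step 8: row=2, L[2]='l', prepend. Next row=LF[2]=8
  step 9: row=8, L[8]='j', prepend. Next row=LF[8]=6
  step 10: row=6, L[6]='h', prepend. Next row=LF[6]=1
  step 11: row=1, L[1]='j', prepend. Next row=LF[1]=3
  step 12: row=3, L[3]='j', prepend. Next row=LF[3]=4
  step 13: row=4, L[4]='j', prepend. Next row=LF[4]=5
  step 14: row=5, L[5]='n', prepend. Next row=LF[5]=12
Reversed output: njjjhjlhllmnk$

Answer: njjjhjlhllmnk$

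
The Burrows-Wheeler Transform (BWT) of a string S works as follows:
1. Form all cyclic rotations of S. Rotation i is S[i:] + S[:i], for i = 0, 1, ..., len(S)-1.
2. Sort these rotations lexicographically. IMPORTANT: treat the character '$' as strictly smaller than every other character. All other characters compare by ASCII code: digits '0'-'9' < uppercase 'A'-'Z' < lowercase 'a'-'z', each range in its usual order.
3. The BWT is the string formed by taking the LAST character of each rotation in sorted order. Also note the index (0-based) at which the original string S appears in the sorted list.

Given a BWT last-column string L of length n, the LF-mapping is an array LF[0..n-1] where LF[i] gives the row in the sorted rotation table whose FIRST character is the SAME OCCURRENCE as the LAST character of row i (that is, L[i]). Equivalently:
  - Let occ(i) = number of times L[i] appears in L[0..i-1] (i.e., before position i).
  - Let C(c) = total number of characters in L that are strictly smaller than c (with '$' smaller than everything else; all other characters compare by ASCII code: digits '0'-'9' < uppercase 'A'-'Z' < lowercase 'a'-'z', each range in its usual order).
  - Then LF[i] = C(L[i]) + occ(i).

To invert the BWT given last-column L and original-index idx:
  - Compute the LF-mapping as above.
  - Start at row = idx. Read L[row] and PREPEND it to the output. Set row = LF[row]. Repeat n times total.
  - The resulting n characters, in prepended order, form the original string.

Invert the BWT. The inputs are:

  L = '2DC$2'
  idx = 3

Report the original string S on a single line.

LF mapping: 1 4 3 0 2
Walk LF starting at row 3, prepending L[row]:
  step 1: row=3, L[3]='$', prepend. Next row=LF[3]=0
  step 2: row=0, L[0]='2', prepend. Next row=LF[0]=1
  step 3: row=1, L[1]='D', prepend. Next row=LF[1]=4
  step 4: row=4, L[4]='2', prepend. Next row=LF[4]=2
  step 5: row=2, L[2]='C', prepend. Next row=LF[2]=3
Reversed output: C2D2$

Answer: C2D2$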